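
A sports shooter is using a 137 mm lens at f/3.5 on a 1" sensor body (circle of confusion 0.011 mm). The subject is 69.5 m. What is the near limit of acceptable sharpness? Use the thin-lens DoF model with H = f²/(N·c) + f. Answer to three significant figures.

Hyperfocal distance H = f²/(N·c) + f = 137²/(3.5 × 0.011) + 137 = 18769/0.0385 + 137 ≈ 487643.5 mm ≈ 487.6 m.
Near limit Dn = s·(H − f)/(H + s − 2f) = 69500 × (487643.5 − 137) / (487643.5 + 69500 − 2 × 137) = 69500 × 487506.5 / 556869.5 ≈ 60843 mm ≈ 60.8 m.

60.8 m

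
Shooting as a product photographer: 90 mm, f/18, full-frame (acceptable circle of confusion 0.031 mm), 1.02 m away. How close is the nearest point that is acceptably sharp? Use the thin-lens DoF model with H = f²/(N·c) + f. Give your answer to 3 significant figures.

0.959 m

Hyperfocal distance H = f²/(N·c) + f = 90²/(18 × 0.031) + 90 = 8100/0.558 + 90 ≈ 14606.1 mm ≈ 14.61 m.
Near limit Dn = s·(H − f)/(H + s − 2f) = 1020 × (14606.1 − 90) / (14606.1 + 1020 − 2 × 90) = 1020 × 14516.1 / 15446.1 ≈ 958.59 mm ≈ 0.959 m.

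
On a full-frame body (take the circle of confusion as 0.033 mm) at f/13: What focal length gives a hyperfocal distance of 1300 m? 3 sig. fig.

747 mm

From H = f²/(N·c) + f, with f ≪ H: f ≈ √(H·N·c) = √(1300000 × 13 × 0.033) = √557700 ≈ 746.8 mm.
The +f correction barely moves this — solving exactly, f² + N·c·f − N·c·H = 0 ⇒ f = (−N·c + √((N·c)² + 4·N·c·H))/2 = (−0.429 + √2230800)/2 ≈ 746.58 mm, so f ≈ 747 mm.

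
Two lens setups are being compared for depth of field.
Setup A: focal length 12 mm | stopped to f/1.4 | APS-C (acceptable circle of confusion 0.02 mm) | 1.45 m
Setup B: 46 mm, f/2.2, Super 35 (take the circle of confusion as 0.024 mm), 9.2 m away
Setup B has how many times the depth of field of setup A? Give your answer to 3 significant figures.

5.04

Setup A: H = 12²/(1.4×0.02) + 12 ≈ 5154.9 mm; DoF = Df − Dn = 2012.80 − 1133.16 ≈ 879.64 mm.
Setup B: H = 46²/(2.2×0.024) + 46 ≈ 40121.8 mm; DoF = Df − Dn = 11923.5 − 7489.3 ≈ 4434.2 mm.
Ratio = 4434.2 / 879.64 ≈ 5.04.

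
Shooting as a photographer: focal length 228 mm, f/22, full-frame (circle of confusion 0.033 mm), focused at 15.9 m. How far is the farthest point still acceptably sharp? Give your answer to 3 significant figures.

Hyperfocal distance H = f²/(N·c) + f = 228²/(22 × 0.033) + 228 = 51984/0.726 + 228 ≈ 71831.3 mm ≈ 71.83 m.
Far limit Df = s·(H − f)/(H − s) = 15900 × (71831.3 − 228) / (71831.3 − 15900) = 15900 × 71603.3 / 55931.3 ≈ 20355 mm ≈ 20.4 m.

20.4 m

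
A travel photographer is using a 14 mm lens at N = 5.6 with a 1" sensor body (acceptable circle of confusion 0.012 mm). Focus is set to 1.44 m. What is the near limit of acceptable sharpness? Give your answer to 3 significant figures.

0.967 m

Hyperfocal distance H = f²/(N·c) + f = 14²/(5.6 × 0.012) + 14 = 196/0.0672 + 14 ≈ 2930.7 mm ≈ 2.931 m.
Near limit Dn = s·(H − f)/(H + s − 2f) = 1440 × (2930.7 − 14) / (2930.7 + 1440 − 2 × 14) = 1440 × 2916.7 / 4342.7 ≈ 967.15 mm ≈ 0.967 m.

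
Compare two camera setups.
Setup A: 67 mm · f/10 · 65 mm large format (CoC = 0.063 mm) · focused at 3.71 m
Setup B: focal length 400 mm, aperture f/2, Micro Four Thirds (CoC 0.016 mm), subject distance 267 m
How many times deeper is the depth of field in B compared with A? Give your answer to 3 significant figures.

Setup A: H = 67²/(10×0.063) + 67 ≈ 7192.4 mm; DoF = Df − Dn = 7591.1 − 2454.9 ≈ 5136.2 mm.
Setup B: H = 400²/(2×0.016) + 400 ≈ 5000400.0 mm; DoF = Df − Dn = 282038 − 253484 ≈ 28554 mm.
Ratio = 28554 / 5136.2 ≈ 5.56.

5.56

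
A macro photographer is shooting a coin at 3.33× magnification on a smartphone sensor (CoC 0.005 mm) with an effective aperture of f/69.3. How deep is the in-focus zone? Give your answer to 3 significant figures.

0.0625 mm

At magnification m, DoF ≈ 2·N_eff·c/m² = 2 × 69.3 × 0.005 / 3.33² = 0.693 / 11.09 ≈ 0.0625 mm.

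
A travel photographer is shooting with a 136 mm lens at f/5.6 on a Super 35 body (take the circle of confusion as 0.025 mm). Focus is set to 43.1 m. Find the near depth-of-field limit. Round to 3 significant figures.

Hyperfocal distance H = f²/(N·c) + f = 136²/(5.6 × 0.025) + 136 = 18496/0.14 + 136 ≈ 132250.3 mm ≈ 132.3 m.
Near limit Dn = s·(H − f)/(H + s − 2f) = 43100 × (132250.3 − 136) / (132250.3 + 43100 − 2 × 136) = 43100 × 132114.3 / 175078.3 ≈ 32523 mm ≈ 32.5 m.

32.5 m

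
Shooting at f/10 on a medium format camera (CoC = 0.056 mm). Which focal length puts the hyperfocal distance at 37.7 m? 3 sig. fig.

145 mm

From H = f²/(N·c) + f, with f ≪ H: f ≈ √(H·N·c) = √(37700 × 10 × 0.056) = √21112 ≈ 145.3 mm.
The +f correction barely moves this — solving exactly, f² + N·c·f − N·c·H = 0 ⇒ f = (−N·c + √((N·c)² + 4·N·c·H))/2 = (−0.56 + √84448)/2 ≈ 145.02 mm, so f ≈ 145 mm.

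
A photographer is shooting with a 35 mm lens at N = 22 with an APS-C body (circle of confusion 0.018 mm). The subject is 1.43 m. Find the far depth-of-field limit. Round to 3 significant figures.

2.60 m

Hyperfocal distance H = f²/(N·c) + f = 35²/(22 × 0.018) + 35 = 1225/0.396 + 35 ≈ 3128.4 mm ≈ 3.128 m.
Far limit Df = s·(H − f)/(H − s) = 1430 × (3128.4 − 35) / (3128.4 − 1430) = 1430 × 3093.4 / 1698.4 ≈ 2604.5 mm ≈ 2.60 m.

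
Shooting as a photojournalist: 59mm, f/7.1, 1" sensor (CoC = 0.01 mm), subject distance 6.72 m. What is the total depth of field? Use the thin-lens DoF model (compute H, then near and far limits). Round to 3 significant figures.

Hyperfocal distance H = f²/(N·c) + f = 59²/(7.1 × 0.01) + 59 = 3481/0.071 + 59 ≈ 49087.2 mm ≈ 49.09 m.
Near limit Dn = s·(H − f)/(H + s − 2f) = 6720 × (49087.2 − 59) / (49087.2 + 6720 − 2 × 59) = 6720 × 49028.2 / 55689.2 ≈ 5916.2 mm.
Far limit Df = s·(H − f)/(H − s) = 6720 × (49087.2 − 59) / (49087.2 − 6720) = 6720 × 49028.2 / 42367.2 ≈ 7776.5 mm.
Depth of field = Df − Dn = 7776.5 − 5916.2 ≈ 1860.3 mm ≈ 1.86 m.

1.86 m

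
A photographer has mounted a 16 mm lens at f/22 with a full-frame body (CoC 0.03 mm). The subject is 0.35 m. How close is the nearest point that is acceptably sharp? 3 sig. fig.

Hyperfocal distance H = f²/(N·c) + f = 16²/(22 × 0.03) + 16 = 256/0.66 + 16 ≈ 403.9 mm ≈ 0.404 m.
Near limit Dn = s·(H − f)/(H + s − 2f) = 350 × (403.9 − 16) / (403.9 + 350 − 2 × 16) = 350 × 387.9 / 721.9 ≈ 188.06 mm.

188 mm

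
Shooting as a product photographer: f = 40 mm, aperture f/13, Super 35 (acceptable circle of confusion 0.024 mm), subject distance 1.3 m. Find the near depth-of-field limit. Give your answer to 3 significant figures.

Hyperfocal distance H = f²/(N·c) + f = 40²/(13 × 0.024) + 40 = 1600/0.312 + 40 ≈ 5168.2 mm ≈ 5.168 m.
Near limit Dn = s·(H − f)/(H + s − 2f) = 1300 × (5168.2 − 40) / (5168.2 + 1300 − 2 × 40) = 1300 × 5128.2 / 6388.2 ≈ 1043.6 mm ≈ 1.04 m.

1.04 m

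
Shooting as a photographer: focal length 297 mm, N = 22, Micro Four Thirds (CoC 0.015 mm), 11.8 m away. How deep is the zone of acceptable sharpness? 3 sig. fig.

Hyperfocal distance H = f²/(N·c) + f = 297²/(22 × 0.015) + 297 = 88209/0.33 + 297 ≈ 267597.0 mm ≈ 267.6 m.
Near limit Dn = s·(H − f)/(H + s − 2f) = 11800 × (267597.0 − 297) / (267597.0 + 11800 − 2 × 297) = 11800 × 267300.0 / 278803.0 ≈ 11313.1 mm.
Far limit Df = s·(H − f)/(H − s) = 11800 × (267597.0 − 297) / (267597.0 − 11800) = 11800 × 267300.0 / 255797.0 ≈ 12330.6 mm.
Depth of field = Df − Dn = 12330.6 − 11313.1 ≈ 1017.5 mm ≈ 1.02 m.

1.02 m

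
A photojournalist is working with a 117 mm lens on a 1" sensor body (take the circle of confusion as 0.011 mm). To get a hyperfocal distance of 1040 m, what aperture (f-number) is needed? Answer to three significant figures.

f/1.20

Rearrange H = f²/(N·c) + f for N: N = f² / ((H − f)·c).
N = 117² / ((1040000 − 117) × 0.011) = 13689 / 11439 ≈ 1.20.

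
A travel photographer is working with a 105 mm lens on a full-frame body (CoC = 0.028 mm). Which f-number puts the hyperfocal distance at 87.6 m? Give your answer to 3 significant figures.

f/4.50

Rearrange H = f²/(N·c) + f for N: N = f² / ((H − f)·c).
N = 105² / ((87600 − 105) × 0.028) = 11025 / 2450 ≈ 4.50.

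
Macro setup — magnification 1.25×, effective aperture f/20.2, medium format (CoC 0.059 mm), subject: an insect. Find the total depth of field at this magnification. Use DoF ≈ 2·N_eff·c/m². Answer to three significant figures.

1.53 mm

At magnification m, DoF ≈ 2·N_eff·c/m² = 2 × 20.2 × 0.059 / 1.25² = 2.384 / 1.562 ≈ 1.53 mm.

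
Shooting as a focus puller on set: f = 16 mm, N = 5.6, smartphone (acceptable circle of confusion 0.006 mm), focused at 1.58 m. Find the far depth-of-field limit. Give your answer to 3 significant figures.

1.99 m

Hyperfocal distance H = f²/(N·c) + f = 16²/(5.6 × 0.006) + 16 = 256/0.0336 + 16 ≈ 7635.0 mm ≈ 7.635 m.
Far limit Df = s·(H − f)/(H − s) = 1580 × (7635.0 − 16) / (7635.0 − 1580) = 1580 × 7619.0 / 6055.0 ≈ 1988.1 mm ≈ 1.99 m.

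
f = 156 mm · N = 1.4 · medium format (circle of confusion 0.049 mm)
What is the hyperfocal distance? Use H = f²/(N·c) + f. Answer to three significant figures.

355 m

Hyperfocal distance H = f²/(N·c) + f = 156²/(1.4 × 0.049) + 156 = 24336/0.0686 + 156 ≈ 354908.2 mm ≈ 355 m.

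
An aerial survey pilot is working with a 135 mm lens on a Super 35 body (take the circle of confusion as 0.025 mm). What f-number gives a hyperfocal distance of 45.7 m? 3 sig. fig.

Rearrange H = f²/(N·c) + f for N: N = f² / ((H − f)·c).
N = 135² / ((45700 − 135) × 0.025) = 18225 / 1139 ≈ 16.

f/16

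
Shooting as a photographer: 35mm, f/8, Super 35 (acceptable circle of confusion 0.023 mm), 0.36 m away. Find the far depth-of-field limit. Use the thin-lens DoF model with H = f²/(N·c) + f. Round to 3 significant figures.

Hyperfocal distance H = f²/(N·c) + f = 35²/(8 × 0.023) + 35 = 1225/0.184 + 35 ≈ 6692.6 mm ≈ 6.693 m.
Far limit Df = s·(H − f)/(H − s) = 360 × (6692.6 − 35) / (6692.6 − 360) = 360 × 6657.6 / 6332.6 ≈ 378.48 mm.

378 mm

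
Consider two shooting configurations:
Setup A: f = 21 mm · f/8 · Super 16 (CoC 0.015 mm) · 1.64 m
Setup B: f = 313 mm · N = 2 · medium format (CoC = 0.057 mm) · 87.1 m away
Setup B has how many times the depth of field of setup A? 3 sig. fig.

Setup A: H = 21²/(8×0.015) + 21 ≈ 3696.0 mm; DoF = Df − Dn = 2931.4 − 1138.5 ≈ 1792.9 mm.
Setup B: H = 313²/(2×0.057) + 313 ≈ 859690.2 mm; DoF = Df − Dn = 96884 − 79111 ≈ 17773 mm.
Ratio = 17773 / 1792.9 ≈ 9.91.

9.91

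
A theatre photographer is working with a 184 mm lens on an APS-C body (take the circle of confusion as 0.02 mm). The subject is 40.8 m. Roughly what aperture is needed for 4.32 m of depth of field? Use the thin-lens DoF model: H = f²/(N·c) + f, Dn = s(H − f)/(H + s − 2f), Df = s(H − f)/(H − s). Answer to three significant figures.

Write h = H − f = f²/(N·c). The thin-lens limits are Dn = s·h/(h + (s−f)) and Df = s·h/(h − (s−f)), so DoF = Df − Dn = 2·s·(s−f)·h / (h² − (s−f)²).
That is a quadratic in h: DoF·h² − 2·s·(s−f)·h − DoF·(s−f)² = 0 ⇒ h = (s−f)·(s + √(s² + DoF²)) / DoF = 40616 × (40800 + √(40800² + 4320²)) / 4320 = 40616 × (40800 + 41028.1) / 4320 ≈ 769335 mm.
Then N = f²/(c·h) = 184² / (0.02 × 769335) = 33856 / 15387 ≈ 2.20.

f/2.20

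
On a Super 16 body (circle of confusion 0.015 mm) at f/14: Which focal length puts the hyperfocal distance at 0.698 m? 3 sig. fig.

From H = f²/(N·c) + f, with f ≪ H: f ≈ √(H·N·c) = √(698 × 14 × 0.015) = √146.58 ≈ 12.11 mm.
Exact: f² + N·c·f − N·c·H = 0 ⇒ f = (−N·c + √((N·c)² + 4·N·c·H))/2 = (−0.21 + √586.36)/2 ≈ 12.002 mm ≈ 12.0 mm.

12.0 mm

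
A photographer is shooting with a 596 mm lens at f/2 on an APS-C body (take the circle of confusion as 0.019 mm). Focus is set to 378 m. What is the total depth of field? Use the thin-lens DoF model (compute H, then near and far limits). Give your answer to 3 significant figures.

Hyperfocal distance H = f²/(N·c) + f = 596²/(2 × 0.019) + 596 = 355216/0.038 + 596 ≈ 9348385.5 mm ≈ 9348 m.
Near limit Dn = s·(H − f)/(H + s − 2f) = 378000 × (9348385.5 − 596) / (9348385.5 + 378000 − 2 × 596) = 378000 × 9347789.5 / 9725193.5 ≈ 363331 mm.
Far limit Df = s·(H − f)/(H − s) = 378000 × (9348385.5 − 596) / (9348385.5 − 378000) = 378000 × 9347789.5 / 8970385.5 ≈ 393903 mm.
Depth of field = Df − Dn = 393903 − 363331 ≈ 30572 mm ≈ 30.6 m.

30.6 m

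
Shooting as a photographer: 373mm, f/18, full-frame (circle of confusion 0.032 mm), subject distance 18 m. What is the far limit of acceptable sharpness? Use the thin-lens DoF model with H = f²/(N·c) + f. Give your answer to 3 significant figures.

Hyperfocal distance H = f²/(N·c) + f = 373²/(18 × 0.032) + 373 = 139129/0.576 + 373 ≈ 241916.4 mm ≈ 241.9 m.
Far limit Df = s·(H − f)/(H − s) = 18000 × (241916.4 − 373) / (241916.4 − 18000) = 18000 × 241543.4 / 223916.4 ≈ 19417 mm ≈ 19.4 m.

19.4 m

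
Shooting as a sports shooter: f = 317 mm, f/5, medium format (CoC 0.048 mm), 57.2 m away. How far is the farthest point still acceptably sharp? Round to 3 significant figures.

66.2 m

Hyperfocal distance H = f²/(N·c) + f = 317²/(5 × 0.048) + 317 = 100489/0.24 + 317 ≈ 419021.2 mm ≈ 419.0 m.
Far limit Df = s·(H − f)/(H − s) = 57200 × (419021.2 − 317) / (419021.2 − 57200) = 57200 × 418704.2 / 361821.2 ≈ 66193 mm ≈ 66.2 m.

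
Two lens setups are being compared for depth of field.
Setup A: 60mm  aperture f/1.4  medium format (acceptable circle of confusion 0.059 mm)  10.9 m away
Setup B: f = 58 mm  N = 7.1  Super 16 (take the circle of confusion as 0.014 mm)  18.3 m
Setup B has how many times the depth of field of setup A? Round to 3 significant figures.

4.81

Setup A: H = 60²/(1.4×0.059) + 60 ≈ 43643.5 mm; DoF = Df − Dn = 14508.5 − 8729.0 ≈ 5779.5 mm.
Setup B: H = 58²/(7.1×0.014) + 58 ≈ 33901.1 mm; DoF = Df − Dn = 39698 − 11891 ≈ 27807 mm.
Ratio = 27807 / 5779.5 ≈ 4.81.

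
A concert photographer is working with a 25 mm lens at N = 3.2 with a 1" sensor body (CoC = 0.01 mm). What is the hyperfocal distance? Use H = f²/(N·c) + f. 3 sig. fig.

Hyperfocal distance H = f²/(N·c) + f = 25²/(3.2 × 0.01) + 25 = 625/0.032 + 25 ≈ 19556.2 mm ≈ 19.6 m.

19.6 m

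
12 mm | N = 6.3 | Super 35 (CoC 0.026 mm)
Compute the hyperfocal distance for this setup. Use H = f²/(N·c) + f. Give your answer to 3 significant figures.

Hyperfocal distance H = f²/(N·c) + f = 12²/(6.3 × 0.026) + 12 = 144/0.1638 + 12 ≈ 891.1 mm ≈ 0.891 m.

0.891 m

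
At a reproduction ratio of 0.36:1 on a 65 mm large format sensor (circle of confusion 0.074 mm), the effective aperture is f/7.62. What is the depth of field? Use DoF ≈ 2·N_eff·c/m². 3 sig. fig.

At magnification m, DoF ≈ 2·N_eff·c/m² = 2 × 7.62 × 0.074 / 0.36² = 1.128 / 0.1296 ≈ 8.7 mm.

8.70 mm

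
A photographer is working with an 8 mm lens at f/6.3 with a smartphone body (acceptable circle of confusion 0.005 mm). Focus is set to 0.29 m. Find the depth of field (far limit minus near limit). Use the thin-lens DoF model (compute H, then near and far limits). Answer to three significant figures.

Hyperfocal distance H = f²/(N·c) + f = 8²/(6.3 × 0.005) + 8 = 64/0.0315 + 8 ≈ 2039.7 mm ≈ 2.040 m.
Near limit Dn = s·(H − f)/(H + s − 2f) = 290 × (2039.7 − 8) / (2039.7 + 290 − 2 × 8) = 290 × 2031.7 / 2313.7 ≈ 254.655 mm.
Far limit Df = s·(H − f)/(H − s) = 290 × (2039.7 − 8) / (2039.7 − 290) = 290 × 2031.7 / 1749.7 ≈ 336.738 mm.
Depth of field = Df − Dn = 336.738 − 254.655 ≈ 82.083 mm.

82.1 mm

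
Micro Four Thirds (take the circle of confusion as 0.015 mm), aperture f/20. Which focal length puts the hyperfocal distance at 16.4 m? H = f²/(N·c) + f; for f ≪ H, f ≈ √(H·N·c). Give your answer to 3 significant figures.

From H = f²/(N·c) + f, with f ≪ H: f ≈ √(H·N·c) = √(16400 × 20 × 0.015) = √4920.0 ≈ 70.14 mm.
Exact: f² + N·c·f − N·c·H = 0 ⇒ f = (−N·c + √((N·c)² + 4·N·c·H))/2 = (−0.3 + √19680)/2 ≈ 69.993 mm ≈ 70.0 mm.

70.0 mm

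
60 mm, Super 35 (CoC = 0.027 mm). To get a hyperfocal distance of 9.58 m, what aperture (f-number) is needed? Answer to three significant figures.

Rearrange H = f²/(N·c) + f for N: N = f² / ((H − f)·c).
N = 60² / ((9580 − 60) × 0.027) = 3600 / 257.0 ≈ 14.

f/14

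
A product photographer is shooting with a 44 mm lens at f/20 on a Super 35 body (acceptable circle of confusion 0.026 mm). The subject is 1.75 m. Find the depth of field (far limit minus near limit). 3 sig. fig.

Hyperfocal distance H = f²/(N·c) + f = 44²/(20 × 0.026) + 44 = 1936/0.52 + 44 ≈ 3767.1 mm ≈ 3.767 m.
Near limit Dn = s·(H − f)/(H + s − 2f) = 1750 × (3767.1 − 44) / (3767.1 + 1750 − 2 × 44) = 1750 × 3723.1 / 5429.1 ≈ 1200.1 mm.
Far limit Df = s·(H − f)/(H − s) = 1750 × (3767.1 − 44) / (3767.1 − 1750) = 1750 × 3723.1 / 2017.1 ≈ 3230.1 mm.
Depth of field = Df − Dn = 3230.1 − 1200.1 ≈ 2030.0 mm ≈ 2.03 m.

2.03 m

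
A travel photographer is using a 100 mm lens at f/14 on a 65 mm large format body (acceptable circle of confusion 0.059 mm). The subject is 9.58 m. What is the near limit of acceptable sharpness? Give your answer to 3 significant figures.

5.37 m

Hyperfocal distance H = f²/(N·c) + f = 100²/(14 × 0.059) + 100 = 10000/0.826 + 100 ≈ 12206.5 mm ≈ 12.21 m.
Near limit Dn = s·(H − f)/(H + s − 2f) = 9580 × (12206.5 − 100) / (12206.5 + 9580 − 2 × 100) = 9580 × 12106.5 / 21586.5 ≈ 5372.8 mm ≈ 5.37 m.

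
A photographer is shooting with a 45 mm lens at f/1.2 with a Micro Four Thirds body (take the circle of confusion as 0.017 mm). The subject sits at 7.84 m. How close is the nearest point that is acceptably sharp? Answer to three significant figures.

7.27 m

Hyperfocal distance H = f²/(N·c) + f = 45²/(1.2 × 0.017) + 45 = 2025/0.0204 + 45 ≈ 99309.7 mm ≈ 99.31 m.
Near limit Dn = s·(H − f)/(H + s − 2f) = 7840 × (99309.7 − 45) / (99309.7 + 7840 − 2 × 45) = 7840 × 99264.7 / 107059.7 ≈ 7269.2 mm ≈ 7.27 m.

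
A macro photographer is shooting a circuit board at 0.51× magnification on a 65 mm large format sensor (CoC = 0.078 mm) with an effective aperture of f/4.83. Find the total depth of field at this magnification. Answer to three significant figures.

2.90 mm

At magnification m, DoF ≈ 2·N_eff·c/m² = 2 × 4.83 × 0.078 / 0.51² = 0.7535 / 0.2601 ≈ 2.9 mm.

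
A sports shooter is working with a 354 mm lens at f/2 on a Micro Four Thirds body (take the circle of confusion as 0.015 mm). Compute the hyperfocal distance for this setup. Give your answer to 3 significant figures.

Hyperfocal distance H = f²/(N·c) + f = 354²/(2 × 0.015) + 354 = 125316/0.03 + 354 ≈ 4177554.0 mm ≈ 4180 m.

4180 m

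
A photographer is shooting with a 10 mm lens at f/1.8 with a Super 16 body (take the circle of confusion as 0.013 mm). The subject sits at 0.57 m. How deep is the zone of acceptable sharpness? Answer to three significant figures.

152 mm

Hyperfocal distance H = f²/(N·c) + f = 10²/(1.8 × 0.013) + 10 = 100/0.0234 + 10 ≈ 4283.5 mm ≈ 4.284 m.
Near limit Dn = s·(H − f)/(H + s − 2f) = 570 × (4283.5 − 10) / (4283.5 + 570 − 2 × 10) = 570 × 4273.5 / 4833.5 ≈ 503.96 mm.
Far limit Df = s·(H − f)/(H − s) = 570 × (4283.5 − 10) / (4283.5 − 570) = 570 × 4273.5 / 3713.5 ≈ 655.96 mm.
Depth of field = Df − Dn = 655.96 − 503.96 ≈ 152.00 mm.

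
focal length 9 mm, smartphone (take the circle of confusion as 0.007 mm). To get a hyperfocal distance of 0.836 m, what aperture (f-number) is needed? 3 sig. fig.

f/14

Rearrange H = f²/(N·c) + f for N: N = f² / ((H − f)·c).
N = 9² / ((836 − 9) × 0.007) = 81 / 5.789 ≈ 14.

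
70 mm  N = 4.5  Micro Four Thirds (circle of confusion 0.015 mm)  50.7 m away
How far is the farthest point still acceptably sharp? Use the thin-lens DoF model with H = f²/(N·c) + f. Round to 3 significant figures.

Hyperfocal distance H = f²/(N·c) + f = 70²/(4.5 × 0.015) + 70 = 4900/0.0675 + 70 ≈ 72662.6 mm ≈ 72.66 m.
Far limit Df = s·(H − f)/(H − s) = 50700 × (72662.6 − 70) / (72662.6 − 50700) = 50700 × 72592.6 / 21962.6 ≈ 167578 mm ≈ 168 m.

168 m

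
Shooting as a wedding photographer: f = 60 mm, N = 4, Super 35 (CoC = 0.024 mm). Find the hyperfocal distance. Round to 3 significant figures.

Hyperfocal distance H = f²/(N·c) + f = 60²/(4 × 0.024) + 60 = 3600/0.096 + 60 ≈ 37560.0 mm ≈ 37.6 m.

37.6 m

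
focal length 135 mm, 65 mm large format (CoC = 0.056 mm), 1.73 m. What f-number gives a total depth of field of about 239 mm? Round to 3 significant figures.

Write h = H − f = f²/(N·c). The thin-lens limits are Dn = s·h/(h + (s−f)) and Df = s·h/(h − (s−f)), so DoF = Df − Dn = 2·s·(s−f)·h / (h² − (s−f)²).
That is a quadratic in h: DoF·h² − 2·s·(s−f)·h − DoF·(s−f)² = 0 ⇒ h = (s−f)·(s + √(s² + DoF²)) / DoF = 1595 × (1730 + √(1730² + 239²)) / 239 = 1595 × (1730 + 1746.43) / 239 ≈ 23200 mm.
Then N = f²/(c·h) = 135² / (0.056 × 23200) = 18225 / 1299.2 ≈ 14.

f/14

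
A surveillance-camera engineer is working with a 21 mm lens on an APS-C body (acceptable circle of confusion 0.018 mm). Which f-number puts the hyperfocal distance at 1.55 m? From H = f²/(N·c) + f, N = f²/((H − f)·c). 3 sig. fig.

f/16

Rearrange H = f²/(N·c) + f for N: N = f² / ((H − f)·c).
N = 21² / ((1550 − 21) × 0.018) = 441 / 27.52 ≈ 16.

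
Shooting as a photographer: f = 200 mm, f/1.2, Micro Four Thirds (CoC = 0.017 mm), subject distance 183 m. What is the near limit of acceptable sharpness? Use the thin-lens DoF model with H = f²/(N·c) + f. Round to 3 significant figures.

167 m

Hyperfocal distance H = f²/(N·c) + f = 200²/(1.2 × 0.017) + 200 = 40000/0.0204 + 200 ≈ 1960984.3 mm ≈ 1961 m.
Near limit Dn = s·(H − f)/(H + s − 2f) = 183000 × (1960984.3 − 200) / (1960984.3 + 183000 − 2 × 200) = 183000 × 1960784.3 / 2143584.3 ≈ 167394 mm ≈ 167 m.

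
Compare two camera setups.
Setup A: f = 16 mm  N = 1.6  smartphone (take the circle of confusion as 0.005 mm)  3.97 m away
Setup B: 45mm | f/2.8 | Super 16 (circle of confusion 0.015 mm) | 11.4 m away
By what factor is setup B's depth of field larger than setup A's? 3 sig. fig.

5.71

Setup A: H = 16²/(1.6×0.005) + 16 ≈ 32016.0 mm; DoF = Df − Dn = 4529.70 − 3533.40 ≈ 996.30 mm.
Setup B: H = 45²/(2.8×0.015) + 45 ≈ 48259.3 mm; DoF = Df − Dn = 14911.9 − 9227.0 ≈ 5684.9 mm.
Ratio = 5684.9 / 996.30 ≈ 5.71.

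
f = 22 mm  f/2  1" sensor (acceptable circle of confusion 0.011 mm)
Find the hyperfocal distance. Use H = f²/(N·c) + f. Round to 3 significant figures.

Hyperfocal distance H = f²/(N·c) + f = 22²/(2 × 0.011) + 22 = 484/0.022 + 22 ≈ 22022.0 mm ≈ 22.0 m.

22.0 m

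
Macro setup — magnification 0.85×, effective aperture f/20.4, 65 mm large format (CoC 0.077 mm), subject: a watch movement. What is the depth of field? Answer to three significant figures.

At magnification m, DoF ≈ 2·N_eff·c/m² = 2 × 20.4 × 0.077 / 0.85² = 3.142 / 0.7225 ≈ 4.35 mm.

4.35 mm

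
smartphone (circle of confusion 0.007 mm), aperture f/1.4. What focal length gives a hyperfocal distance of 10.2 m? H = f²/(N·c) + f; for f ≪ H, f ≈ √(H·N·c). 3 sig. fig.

9.99 mm

From H = f²/(N·c) + f, with f ≪ H: f ≈ √(H·N·c) = √(10200 × 1.4 × 0.007) = √99.960 ≈ 9.998 mm.
Exact: f² + N·c·f − N·c·H = 0 ⇒ f = (−N·c + √((N·c)² + 4·N·c·H))/2 = (−0.0098 + √399.84)/2 ≈ 9.9931 mm ≈ 9.99 mm.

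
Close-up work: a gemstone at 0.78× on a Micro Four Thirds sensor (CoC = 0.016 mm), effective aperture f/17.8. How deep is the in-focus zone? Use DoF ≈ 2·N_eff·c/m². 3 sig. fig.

0.936 mm

At magnification m, DoF ≈ 2·N_eff·c/m² = 2 × 17.8 × 0.016 / 0.78² = 0.5696 / 0.6084 ≈ 0.936 mm.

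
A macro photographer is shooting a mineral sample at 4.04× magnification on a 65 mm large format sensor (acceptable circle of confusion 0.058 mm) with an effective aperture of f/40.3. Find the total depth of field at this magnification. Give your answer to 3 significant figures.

At magnification m, DoF ≈ 2·N_eff·c/m² = 2 × 40.3 × 0.058 / 4.04² = 4.675 / 16.32 ≈ 0.286 mm.

0.286 mm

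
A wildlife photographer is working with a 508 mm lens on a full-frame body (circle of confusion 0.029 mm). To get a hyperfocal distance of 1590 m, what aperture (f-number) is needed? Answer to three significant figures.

f/5.60

Rearrange H = f²/(N·c) + f for N: N = f² / ((H − f)·c).
N = 508² / ((1590000 − 508) × 0.029) = 258064 / 46095 ≈ 5.60.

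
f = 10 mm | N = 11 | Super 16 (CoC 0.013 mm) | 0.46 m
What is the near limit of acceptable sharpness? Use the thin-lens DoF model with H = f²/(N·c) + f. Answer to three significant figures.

280 mm

Hyperfocal distance H = f²/(N·c) + f = 10²/(11 × 0.013) + 10 = 100/0.143 + 10 ≈ 709.3 mm ≈ 0.709 m.
Near limit Dn = s·(H − f)/(H + s − 2f) = 460 × (709.3 − 10) / (709.3 + 460 − 2 × 10) = 460 × 699.3 / 1149.3 ≈ 279.89 mm.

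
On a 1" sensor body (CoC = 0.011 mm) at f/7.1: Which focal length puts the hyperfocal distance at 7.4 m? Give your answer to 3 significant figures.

From H = f²/(N·c) + f, with f ≪ H: f ≈ √(H·N·c) = √(7400 × 7.1 × 0.011) = √577.94 ≈ 24.04 mm.
The +f correction barely moves this — solving exactly, f² + N·c·f − N·c·H = 0 ⇒ f = (−N·c + √((N·c)² + 4·N·c·H))/2 = (−0.0781 + √2311.8)/2 ≈ 24.001 mm, so f ≈ 24.0 mm.

24.0 mm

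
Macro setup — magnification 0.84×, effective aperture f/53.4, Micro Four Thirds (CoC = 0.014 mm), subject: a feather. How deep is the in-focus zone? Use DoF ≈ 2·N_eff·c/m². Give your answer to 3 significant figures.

2.12 mm

At magnification m, DoF ≈ 2·N_eff·c/m² = 2 × 53.4 × 0.014 / 0.84² = 1.495 / 0.7056 ≈ 2.12 mm.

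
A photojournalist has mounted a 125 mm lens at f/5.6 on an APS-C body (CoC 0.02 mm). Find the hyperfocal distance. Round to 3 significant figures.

Hyperfocal distance H = f²/(N·c) + f = 125²/(5.6 × 0.02) + 125 = 15625/0.112 + 125 ≈ 139633.9 mm ≈ 140 m.

140 m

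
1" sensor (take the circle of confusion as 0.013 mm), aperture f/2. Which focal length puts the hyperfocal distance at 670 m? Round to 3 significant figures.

From H = f²/(N·c) + f, with f ≪ H: f ≈ √(H·N·c) = √(670000 × 2 × 0.013) = √17420 ≈ 132.0 mm.
The +f correction barely moves this — solving exactly, f² + N·c·f − N·c·H = 0 ⇒ f = (−N·c + √((N·c)² + 4·N·c·H))/2 = (−0.026 + √69680)/2 ≈ 131.97 mm, so f ≈ 132 mm.

132 mm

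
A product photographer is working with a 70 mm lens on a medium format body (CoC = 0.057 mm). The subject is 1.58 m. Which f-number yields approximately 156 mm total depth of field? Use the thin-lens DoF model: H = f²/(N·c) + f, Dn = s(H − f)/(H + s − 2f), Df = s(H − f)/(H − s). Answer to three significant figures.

Write h = H − f = f²/(N·c). The thin-lens limits are Dn = s·h/(h + (s−f)) and Df = s·h/(h − (s−f)), so DoF = Df − Dn = 2·s·(s−f)·h / (h² − (s−f)²).
That is a quadratic in h: DoF·h² − 2·s·(s−f)·h − DoF·(s−f)² = 0 ⇒ h = (s−f)·(s + √(s² + DoF²)) / DoF = 1510 × (1580 + √(1580² + 156²)) / 156 = 1510 × (1580 + 1587.68) / 156 ≈ 30662 mm.
Then N = f²/(c·h) = 70² / (0.057 × 30662) = 4900 / 1747.7 ≈ 2.80.

f/2.80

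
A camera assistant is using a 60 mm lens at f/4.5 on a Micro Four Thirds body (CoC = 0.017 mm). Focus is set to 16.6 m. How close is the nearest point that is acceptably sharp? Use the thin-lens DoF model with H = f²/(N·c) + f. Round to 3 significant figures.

12.3 m

Hyperfocal distance H = f²/(N·c) + f = 60²/(4.5 × 0.017) + 60 = 3600/0.0765 + 60 ≈ 47118.8 mm ≈ 47.12 m.
Near limit Dn = s·(H − f)/(H + s − 2f) = 16600 × (47118.8 − 60) / (47118.8 + 16600 − 2 × 60) = 16600 × 47058.8 / 63598.8 ≈ 12283 mm ≈ 12.3 m.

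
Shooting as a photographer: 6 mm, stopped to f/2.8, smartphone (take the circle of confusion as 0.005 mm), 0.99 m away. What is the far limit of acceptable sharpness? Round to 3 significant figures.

1.60 m

Hyperfocal distance H = f²/(N·c) + f = 6²/(2.8 × 0.005) + 6 = 36/0.014 + 6 ≈ 2577.4 mm ≈ 2.577 m.
Far limit Df = s·(H − f)/(H − s) = 990 × (2577.4 − 6) / (2577.4 − 990) = 990 × 2571.4 / 1587.4 ≈ 1603.7 mm ≈ 1.60 m.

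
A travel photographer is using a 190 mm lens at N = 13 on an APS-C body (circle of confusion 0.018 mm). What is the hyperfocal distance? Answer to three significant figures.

154 m

Hyperfocal distance H = f²/(N·c) + f = 190²/(13 × 0.018) + 190 = 36100/0.234 + 190 ≈ 154463.5 mm ≈ 154 m.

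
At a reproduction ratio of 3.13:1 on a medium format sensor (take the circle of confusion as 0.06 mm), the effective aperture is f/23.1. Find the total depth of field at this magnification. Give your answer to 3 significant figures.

At magnification m, DoF ≈ 2·N_eff·c/m² = 2 × 23.1 × 0.06 / 3.13² = 2.772 / 9.797 ≈ 0.283 mm.

0.283 mm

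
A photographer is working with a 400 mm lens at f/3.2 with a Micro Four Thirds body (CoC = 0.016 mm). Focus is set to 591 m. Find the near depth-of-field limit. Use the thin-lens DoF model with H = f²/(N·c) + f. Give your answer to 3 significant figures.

497 m

Hyperfocal distance H = f²/(N·c) + f = 400²/(3.2 × 0.016) + 400 = 160000/0.0512 + 400 ≈ 3125400.0 mm ≈ 3125 m.
Near limit Dn = s·(H − f)/(H + s − 2f) = 591000 × (3125400.0 − 400) / (3125400.0 + 591000 − 2 × 400) = 591000 × 3125000.0 / 3715600.0 ≈ 497060 mm ≈ 497 m.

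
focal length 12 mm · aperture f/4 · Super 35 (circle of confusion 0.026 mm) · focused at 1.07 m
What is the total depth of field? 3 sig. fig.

Hyperfocal distance H = f²/(N·c) + f = 12²/(4 × 0.026) + 12 = 144/0.104 + 12 ≈ 1396.6 mm ≈ 1.397 m.
Near limit Dn = s·(H − f)/(H + s − 2f) = 1070 × (1396.6 − 12) / (1396.6 + 1070 − 2 × 12) = 1070 × 1384.6 / 2442.6 ≈ 606.5 mm.
Far limit Df = s·(H − f)/(H − s) = 1070 × (1396.6 − 12) / (1396.6 − 1070) = 1070 × 1384.6 / 326.6 ≈ 4536.0 mm.
Depth of field = Df − Dn = 4536.0 − 606.5 ≈ 3929.5 mm ≈ 3.93 m.

3.93 m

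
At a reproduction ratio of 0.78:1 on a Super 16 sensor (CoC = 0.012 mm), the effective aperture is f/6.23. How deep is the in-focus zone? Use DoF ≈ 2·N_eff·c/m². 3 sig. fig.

At magnification m, DoF ≈ 2·N_eff·c/m² = 2 × 6.23 × 0.012 / 0.78² = 0.1495 / 0.6084 ≈ 0.246 mm.

0.246 mm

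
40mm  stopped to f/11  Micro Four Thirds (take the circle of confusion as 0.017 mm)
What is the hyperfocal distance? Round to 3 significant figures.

8.60 m

Hyperfocal distance H = f²/(N·c) + f = 40²/(11 × 0.017) + 40 = 1600/0.187 + 40 ≈ 8596.1 mm ≈ 8.60 m.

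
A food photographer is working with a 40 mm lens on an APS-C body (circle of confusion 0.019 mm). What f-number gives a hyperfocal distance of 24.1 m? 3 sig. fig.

Rearrange H = f²/(N·c) + f for N: N = f² / ((H − f)·c).
N = 40² / ((24100 − 40) × 0.019) = 1600 / 457.1 ≈ 3.50.

f/3.50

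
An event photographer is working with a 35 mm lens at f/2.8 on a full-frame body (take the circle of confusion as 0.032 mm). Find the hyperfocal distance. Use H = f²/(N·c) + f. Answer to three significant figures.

13.7 m

Hyperfocal distance H = f²/(N·c) + f = 35²/(2.8 × 0.032) + 35 = 1225/0.0896 + 35 ≈ 13706.9 mm ≈ 13.7 m.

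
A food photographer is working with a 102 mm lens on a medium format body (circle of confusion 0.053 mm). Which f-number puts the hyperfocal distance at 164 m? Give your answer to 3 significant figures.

f/1.20

Rearrange H = f²/(N·c) + f for N: N = f² / ((H − f)·c).
N = 102² / ((164000 − 102) × 0.053) = 10404 / 8687 ≈ 1.20.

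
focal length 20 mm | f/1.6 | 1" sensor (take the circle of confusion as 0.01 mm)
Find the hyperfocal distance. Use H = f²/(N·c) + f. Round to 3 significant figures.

Hyperfocal distance H = f²/(N·c) + f = 20²/(1.6 × 0.01) + 20 = 400/0.016 + 20 ≈ 25020.0 mm ≈ 25.0 m.

25.0 m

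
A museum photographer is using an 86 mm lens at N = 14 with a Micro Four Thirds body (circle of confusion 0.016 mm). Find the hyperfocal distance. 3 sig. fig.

33.1 m

Hyperfocal distance H = f²/(N·c) + f = 86²/(14 × 0.016) + 86 = 7396/0.224 + 86 ≈ 33103.9 mm ≈ 33.1 m.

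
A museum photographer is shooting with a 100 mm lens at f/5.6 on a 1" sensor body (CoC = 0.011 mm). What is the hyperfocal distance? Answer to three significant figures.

162 m

Hyperfocal distance H = f²/(N·c) + f = 100²/(5.6 × 0.011) + 100 = 10000/0.0616 + 100 ≈ 162437.7 mm ≈ 162 m.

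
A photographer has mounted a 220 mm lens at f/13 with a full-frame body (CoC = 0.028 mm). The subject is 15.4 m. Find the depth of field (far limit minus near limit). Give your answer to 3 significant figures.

3.56 m

Hyperfocal distance H = f²/(N·c) + f = 220²/(13 × 0.028) + 220 = 48400/0.364 + 220 ≈ 133187.0 mm ≈ 133.2 m.
Near limit Dn = s·(H − f)/(H + s − 2f) = 15400 × (133187.0 − 220) / (133187.0 + 15400 − 2 × 220) = 15400 × 132967.0 / 148147.0 ≈ 13822.0 mm.
Far limit Df = s·(H − f)/(H − s) = 15400 × (133187.0 − 220) / (133187.0 − 15400) = 15400 × 132967.0 / 117787.0 ≈ 17384.7 mm.
Depth of field = Df − Dn = 17384.7 − 13822.0 ≈ 3562.7 mm ≈ 3.56 m.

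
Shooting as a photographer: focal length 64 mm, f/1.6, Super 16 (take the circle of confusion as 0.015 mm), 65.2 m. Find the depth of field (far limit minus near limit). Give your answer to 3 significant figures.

58.3 m

Hyperfocal distance H = f²/(N·c) + f = 64²/(1.6 × 0.015) + 64 = 4096/0.024 + 64 ≈ 170730.7 mm ≈ 170.7 m.
Near limit Dn = s·(H − f)/(H + s − 2f) = 65200 × (170730.7 − 64) / (170730.7 + 65200 − 2 × 64) = 65200 × 170666.7 / 235802.7 ≈ 47190 mm.
Far limit Df = s·(H − f)/(H − s) = 65200 × (170730.7 − 64) / (170730.7 − 65200) = 65200 × 170666.7 / 105530.7 ≈ 105443 mm.
Depth of field = Df − Dn = 105443 − 47190 ≈ 58253 mm ≈ 58.3 m.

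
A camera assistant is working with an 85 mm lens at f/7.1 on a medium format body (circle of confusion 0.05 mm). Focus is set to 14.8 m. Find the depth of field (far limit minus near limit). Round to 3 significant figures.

44.8 m

Hyperfocal distance H = f²/(N·c) + f = 85²/(7.1 × 0.05) + 85 = 7225/0.355 + 85 ≈ 20437.1 mm ≈ 20.44 m.
Near limit Dn = s·(H − f)/(H + s − 2f) = 14800 × (20437.1 − 85) / (20437.1 + 14800 − 2 × 85) = 14800 × 20352.1 / 35067.1 ≈ 8590 mm.
Far limit Df = s·(H − f)/(H − s) = 14800 × (20437.1 − 85) / (20437.1 − 14800) = 14800 × 20352.1 / 5637.1 ≈ 53434 mm.
Depth of field = Df − Dn = 53434 − 8590 ≈ 44844 mm ≈ 44.8 m.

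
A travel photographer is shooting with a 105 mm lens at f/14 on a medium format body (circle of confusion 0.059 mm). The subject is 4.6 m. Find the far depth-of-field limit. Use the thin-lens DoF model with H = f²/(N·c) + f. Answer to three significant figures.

6.94 m

Hyperfocal distance H = f²/(N·c) + f = 105²/(14 × 0.059) + 105 = 11025/0.826 + 105 ≈ 13452.5 mm ≈ 13.45 m.
Far limit Df = s·(H − f)/(H − s) = 4600 × (13452.5 − 105) / (13452.5 − 4600) = 4600 × 13347.5 / 8852.5 ≈ 6935.7 mm ≈ 6.94 m.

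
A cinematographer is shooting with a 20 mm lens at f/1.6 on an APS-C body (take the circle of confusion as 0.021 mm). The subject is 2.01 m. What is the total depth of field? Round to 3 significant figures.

Hyperfocal distance H = f²/(N·c) + f = 20²/(1.6 × 0.021) + 20 = 400/0.0336 + 20 ≈ 11924.8 mm ≈ 11.92 m.
Near limit Dn = s·(H − f)/(H + s − 2f) = 2010 × (11924.8 − 20) / (11924.8 + 2010 − 2 × 20) = 2010 × 11904.8 / 13894.8 ≈ 1722.13 mm.
Far limit Df = s·(H − f)/(H − s) = 2010 × (11924.8 − 20) / (11924.8 − 2010) = 2010 × 11904.8 / 9914.8 ≈ 2413.43 mm.
Depth of field = Df − Dn = 2413.43 − 1722.13 ≈ 691.30 mm ≈ 0.691 m.

0.691 m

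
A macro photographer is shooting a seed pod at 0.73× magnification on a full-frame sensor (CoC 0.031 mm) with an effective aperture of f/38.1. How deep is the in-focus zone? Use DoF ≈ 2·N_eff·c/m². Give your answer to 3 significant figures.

4.43 mm

At magnification m, DoF ≈ 2·N_eff·c/m² = 2 × 38.1 × 0.031 / 0.73² = 2.362 / 0.5329 ≈ 4.43 mm.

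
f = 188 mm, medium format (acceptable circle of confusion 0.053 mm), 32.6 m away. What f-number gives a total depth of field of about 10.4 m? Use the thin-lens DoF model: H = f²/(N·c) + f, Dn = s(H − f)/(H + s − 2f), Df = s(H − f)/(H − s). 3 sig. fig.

f/3.20

Write h = H − f = f²/(N·c). The thin-lens limits are Dn = s·h/(h + (s−f)) and Df = s·h/(h − (s−f)), so DoF = Df − Dn = 2·s·(s−f)·h / (h² − (s−f)²).
That is a quadratic in h: DoF·h² − 2·s·(s−f)·h − DoF·(s−f)² = 0 ⇒ h = (s−f)·(s + √(s² + DoF²)) / DoF = 32412 × (32600 + √(32600² + 10400²)) / 10400 = 32412 × (32600 + 34218.7) / 10400 ≈ 208243 mm.
Then N = f²/(c·h) = 188² / (0.053 × 208243) = 35344 / 11037 ≈ 3.20.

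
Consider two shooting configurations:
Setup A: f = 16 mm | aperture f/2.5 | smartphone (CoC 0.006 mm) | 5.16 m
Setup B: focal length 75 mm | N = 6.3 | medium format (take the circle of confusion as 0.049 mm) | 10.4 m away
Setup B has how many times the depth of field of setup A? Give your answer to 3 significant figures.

Setup A: H = 16²/(2.5×0.006) + 16 ≈ 17082.7 mm; DoF = Df − Dn = 7386.3 − 3964.9 ≈ 3421.4 mm.
Setup B: H = 75²/(6.3×0.049) + 75 ≈ 18296.6 mm; DoF = Df − Dn = 23998 − 6638 ≈ 17360 mm.
Ratio = 17360 / 3421.4 ≈ 5.07.

5.07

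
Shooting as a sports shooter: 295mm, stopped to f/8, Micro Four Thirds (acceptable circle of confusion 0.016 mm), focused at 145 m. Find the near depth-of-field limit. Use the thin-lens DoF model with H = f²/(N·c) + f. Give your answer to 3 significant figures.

120 m

Hyperfocal distance H = f²/(N·c) + f = 295²/(8 × 0.016) + 295 = 87025/0.128 + 295 ≈ 680177.8 mm ≈ 680.2 m.
Near limit Dn = s·(H − f)/(H + s − 2f) = 145000 × (680177.8 − 295) / (680177.8 + 145000 − 2 × 295) = 145000 × 679882.8 / 824587.8 ≈ 119554 mm ≈ 120 m.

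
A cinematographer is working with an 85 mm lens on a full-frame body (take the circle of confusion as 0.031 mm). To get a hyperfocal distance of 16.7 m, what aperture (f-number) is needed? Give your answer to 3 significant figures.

Rearrange H = f²/(N·c) + f for N: N = f² / ((H − f)·c).
N = 85² / ((16700 − 85) × 0.031) = 7225 / 515.1 ≈ 14.

f/14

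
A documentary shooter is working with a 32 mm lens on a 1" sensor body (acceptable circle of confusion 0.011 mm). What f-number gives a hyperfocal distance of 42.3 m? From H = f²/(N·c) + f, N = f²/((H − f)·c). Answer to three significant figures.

f/2.20

Rearrange H = f²/(N·c) + f for N: N = f² / ((H − f)·c).
N = 32² / ((42300 − 32) × 0.011) = 1024 / 464.9 ≈ 2.20.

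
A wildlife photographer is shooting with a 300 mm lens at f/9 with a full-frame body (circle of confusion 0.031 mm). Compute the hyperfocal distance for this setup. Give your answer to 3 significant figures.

323 m

Hyperfocal distance H = f²/(N·c) + f = 300²/(9 × 0.031) + 300 = 90000/0.279 + 300 ≈ 322880.6 mm ≈ 323 m.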